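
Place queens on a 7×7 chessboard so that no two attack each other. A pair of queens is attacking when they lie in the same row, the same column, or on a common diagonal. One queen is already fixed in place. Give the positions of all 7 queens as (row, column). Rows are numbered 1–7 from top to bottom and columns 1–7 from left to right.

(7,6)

Row 1: attacked by (7,6)→{6}. Safe: 1, 2, 3, 4, 5, 7. Place at column 4.
Row 2: attacked by (1,4)→{3,4,5}; (7,6)→{1,6}. Safe: 2, 7. Place at column 2.
Row 3: attacked by (1,4)→{2,4,6}; (2,2)→{1,2,3}; (7,6)→{2,6}. Safe: 5, 7. Place at column 7.
Row 4: attacked by (1,4)→{1,4,7}; (2,2)→{2,4}; (3,7)→{6,7}; (7,6)→{3,6}. Safe: 5. Place at column 5.
Row 5: attacked by (1,4)→{4}; (2,2)→{2,5}; (3,7)→{5,7}; (4,5)→{4,5,6}; (7,6)→{4,6}. Safe: 1, 3. Place at column 3.
Row 6: attacked by (1,4)→{4}; (2,2)→{2,6}; (3,7)→{4,7}; (4,5)→{3,5,7}; (5,3)→{2,3,4}; (7,6)→{5,6,7}. Safe: 1. Place at column 1.
Columns [4, 2, 7, 5, 3, 1, 6], r−c [-3, 0, -4, -1, 2, 5, 1], r+c [5, 4, 10, 9, 8, 7, 13] are all distinct, so no two queens attack.

(1,4) (2,2) (3,7) (4,5) (5,3) (6,1) (7,6)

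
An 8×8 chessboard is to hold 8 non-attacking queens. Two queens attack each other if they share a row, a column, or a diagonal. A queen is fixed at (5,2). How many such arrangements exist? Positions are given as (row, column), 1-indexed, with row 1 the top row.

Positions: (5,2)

Branch on row 1: col 1 → 1; col 3 → 0; col 4 → 3; col 5 → 3; col 7 → 0; col 8 → 1.
Sum: 1 + 0 + 3 + 3 + 0 + 1 = 8.

8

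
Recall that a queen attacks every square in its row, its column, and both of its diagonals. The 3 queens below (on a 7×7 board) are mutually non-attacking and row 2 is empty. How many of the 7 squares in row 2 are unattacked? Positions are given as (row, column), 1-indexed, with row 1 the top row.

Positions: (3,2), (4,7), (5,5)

2

(3,2) attacks row 2 at column 2 and diagonals 1, 3.
(4,7) attacks row 2 at column 7 and diagonals 5.
(5,5) attacks row 2 at column 5 and diagonals 2.
Attacked columns: {1, 2, 3, 5, 7}. Safe: {4, 6}.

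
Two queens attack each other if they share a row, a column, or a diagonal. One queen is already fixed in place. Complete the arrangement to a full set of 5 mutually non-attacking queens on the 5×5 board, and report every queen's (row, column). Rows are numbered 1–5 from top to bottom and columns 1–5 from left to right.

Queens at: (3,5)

(1,1) (2,3) (3,5) (4,2) (5,4)

Row 1: attacked by (3,5)→{3,5}. Safe: 1, 2, 4. Place at column 1.
Row 2: attacked by (1,1)→{1,2}; (3,5)→{4,5}. Safe: 3. Place at column 3.
Row 4: attacked by (1,1)→{1,4}; (2,3)→{1,3,5}; (3,5)→{4,5}. Safe: 2. Place at column 2.
Row 5: attacked by (1,1)→{1,5}; (2,3)→{3}; (3,5)→{3,5}; (4,2)→{1,2,3}. Safe: 4. Place at column 4.
Columns [1, 3, 5, 2, 4], r−c [0, -1, -2, 2, 1], r+c [2, 5, 8, 6, 9] are all distinct, so no two queens attack.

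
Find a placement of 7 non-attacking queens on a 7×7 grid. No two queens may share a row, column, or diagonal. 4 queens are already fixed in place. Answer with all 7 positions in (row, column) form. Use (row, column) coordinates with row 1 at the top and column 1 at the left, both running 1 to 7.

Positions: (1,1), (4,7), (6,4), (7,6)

Row 2: attacked by (1,1)→{1,2}; (4,7)→{5,7}; (6,4)→{4}; (7,6)→{1,6}. Safe: 3. Place at column 3.
Row 3: attacked by (1,1)→{1,3}; (2,3)→{2,3,4}; (4,7)→{6,7}; (6,4)→{1,4,7}; (7,6)→{2,6}. Safe: 5. Place at column 5.
Row 5: attacked by (1,1)→{1,5}; (2,3)→{3,6}; (3,5)→{3,5,7}; (4,7)→{6,7}; (6,4)→{3,4,5}; (7,6)→{4,6}. Safe: 2. Place at column 2.
Columns [1, 3, 5, 7, 2, 4, 6], r−c [0, -1, -2, -3, 3, 2, 1], r+c [2, 5, 8, 11, 7, 10, 13] are all distinct, so no two queens attack.

(1,1) (2,3) (3,5) (4,7) (5,2) (6,4) (7,6)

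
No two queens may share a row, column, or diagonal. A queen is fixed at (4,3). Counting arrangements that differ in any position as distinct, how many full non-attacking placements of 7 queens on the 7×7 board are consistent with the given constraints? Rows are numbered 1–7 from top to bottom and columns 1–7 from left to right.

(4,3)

Branch on row 1: col 1 → 1; col 2 → 1; col 4 → 1; col 5 → 1; col 7 → 0.
Sum: 1 + 1 + 1 + 1 + 0 = 4.

4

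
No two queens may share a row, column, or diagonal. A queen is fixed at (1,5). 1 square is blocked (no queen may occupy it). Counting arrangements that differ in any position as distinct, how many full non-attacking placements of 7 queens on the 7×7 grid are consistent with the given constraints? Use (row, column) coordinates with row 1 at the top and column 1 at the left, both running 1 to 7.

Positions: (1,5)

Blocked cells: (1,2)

6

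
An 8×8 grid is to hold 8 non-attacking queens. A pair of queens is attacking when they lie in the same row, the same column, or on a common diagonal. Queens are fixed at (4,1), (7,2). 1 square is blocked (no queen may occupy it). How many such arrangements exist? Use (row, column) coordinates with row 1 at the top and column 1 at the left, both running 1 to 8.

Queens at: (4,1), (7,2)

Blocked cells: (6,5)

Branch on row 1: col 3 → 1; col 5 → 1; col 6 → 0; col 7 → 1.
Sum: 1 + 1 + 0 + 1 = 3.

3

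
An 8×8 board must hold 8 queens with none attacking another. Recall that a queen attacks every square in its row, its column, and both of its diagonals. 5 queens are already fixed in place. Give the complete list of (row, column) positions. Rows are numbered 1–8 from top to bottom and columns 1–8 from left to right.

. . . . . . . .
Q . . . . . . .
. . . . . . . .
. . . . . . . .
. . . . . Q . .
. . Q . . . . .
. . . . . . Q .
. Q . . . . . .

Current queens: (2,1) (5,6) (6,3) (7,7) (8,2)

(1,4) (2,1) (3,5) (4,8) (5,6) (6,3) (7,7) (8,2)

Row 1: attacked by (2,1)→{1,2}; (5,6)→{2,6}; (6,3)→{3,8}; (7,7)→{1,7}; (8,2)→{2}. Safe: 4, 5. Place at column 4.
Row 3: attacked by (1,4)→{2,4,6}; (2,1)→{1,2}; (5,6)→{4,6,8}; (6,3)→{3,6}; (7,7)→{3,7}; (8,2)→{2,7}. Safe: 5. Place at column 5.
Row 4: attacked by (1,4)→{1,4,7}; (2,1)→{1,3}; (3,5)→{4,5,6}; (5,6)→{5,6,7}; (6,3)→{1,3,5}; (7,7)→{4,7}; (8,2)→{2,6}. Safe: 8. Place at column 8.
Columns [4, 1, 5, 8, 6, 3, 7, 2], r−c [-3, 1, -2, -4, -1, 3, 0, 6], r+c [5, 3, 8, 12, 11, 9, 14, 10] are all distinct, so no two queens attack.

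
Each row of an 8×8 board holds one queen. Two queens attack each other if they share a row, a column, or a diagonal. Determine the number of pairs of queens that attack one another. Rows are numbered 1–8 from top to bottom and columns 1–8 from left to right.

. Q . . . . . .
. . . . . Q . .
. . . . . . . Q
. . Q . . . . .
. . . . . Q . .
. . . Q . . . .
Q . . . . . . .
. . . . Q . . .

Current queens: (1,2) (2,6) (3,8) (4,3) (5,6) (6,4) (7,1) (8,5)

4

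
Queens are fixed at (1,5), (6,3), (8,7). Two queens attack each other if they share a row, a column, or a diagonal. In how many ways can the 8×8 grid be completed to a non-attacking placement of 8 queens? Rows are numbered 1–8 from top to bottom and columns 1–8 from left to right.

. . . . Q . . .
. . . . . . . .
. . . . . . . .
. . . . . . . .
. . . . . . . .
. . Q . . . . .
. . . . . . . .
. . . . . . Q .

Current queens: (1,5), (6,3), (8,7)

1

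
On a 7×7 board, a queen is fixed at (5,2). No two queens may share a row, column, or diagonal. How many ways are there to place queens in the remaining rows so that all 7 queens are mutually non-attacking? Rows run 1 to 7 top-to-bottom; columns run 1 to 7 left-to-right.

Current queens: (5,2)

Branch on row 1: col 1 → 1; col 3 → 1; col 4 → 2; col 5 → 1; col 7 → 1.
Sum: 1 + 1 + 2 + 1 + 1 = 6.

6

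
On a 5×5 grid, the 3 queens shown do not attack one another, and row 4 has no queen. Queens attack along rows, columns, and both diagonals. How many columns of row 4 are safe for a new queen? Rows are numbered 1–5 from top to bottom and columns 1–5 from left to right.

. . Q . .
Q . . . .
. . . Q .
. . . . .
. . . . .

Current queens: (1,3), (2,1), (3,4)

(1,3) attacks row 4 at column 3.
(2,1) attacks row 4 at column 1 and diagonals 3.
(3,4) attacks row 4 at column 4 and diagonals 3, 5.
Attacked columns: {1, 3, 4, 5}. Safe: {2}.

1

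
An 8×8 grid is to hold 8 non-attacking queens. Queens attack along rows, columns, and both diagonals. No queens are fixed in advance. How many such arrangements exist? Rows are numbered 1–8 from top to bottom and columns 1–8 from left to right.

92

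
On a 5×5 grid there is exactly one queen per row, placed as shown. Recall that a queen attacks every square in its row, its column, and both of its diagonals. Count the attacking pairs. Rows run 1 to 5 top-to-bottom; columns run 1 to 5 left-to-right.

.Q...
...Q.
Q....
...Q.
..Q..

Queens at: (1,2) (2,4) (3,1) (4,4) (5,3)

Same column: (2,4)–(4,4) (column 4).
Same diagonal: (3,1)–(5,3) (|3−5| = |1−3| = 2); (4,4)–(5,3) (|4−5| = |4−3| = 1).
Total attacking pairs: 3.

3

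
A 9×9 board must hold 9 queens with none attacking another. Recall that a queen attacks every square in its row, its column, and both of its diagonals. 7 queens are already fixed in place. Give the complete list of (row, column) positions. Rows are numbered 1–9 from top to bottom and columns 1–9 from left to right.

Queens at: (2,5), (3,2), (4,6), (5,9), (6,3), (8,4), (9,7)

(1,1) (2,5) (3,2) (4,6) (5,9) (6,3) (7,8) (8,4) (9,7)

Row 1: attacked by (2,5)→{4,5,6}; (3,2)→{2,4}; (4,6)→{3,6,9}; (5,9)→{5,9}; (6,3)→{3,8}; (8,4)→{4}; (9,7)→{7}. Safe: 1. Place at column 1.
Row 7: attacked by (1,1)→{1,7}; (2,5)→{5}; (3,2)→{2,6}; (4,6)→{3,6,9}; (5,9)→{7,9}; (6,3)→{2,3,4}; (8,4)→{3,4,5}; (9,7)→{5,7,9}. Safe: 8. Place at column 8.
Columns [1, 5, 2, 6, 9, 3, 8, 4, 7], r−c [0, -3, 1, -2, -4, 3, -1, 4, 2], r+c [2, 7, 5, 10, 14, 9, 15, 12, 16] are all distinct, so no two queens attack.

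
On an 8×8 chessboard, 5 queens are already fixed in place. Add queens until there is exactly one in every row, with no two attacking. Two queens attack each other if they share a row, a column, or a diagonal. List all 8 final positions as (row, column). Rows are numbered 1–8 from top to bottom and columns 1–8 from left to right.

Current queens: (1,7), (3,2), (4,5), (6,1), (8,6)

Row 2: attacked by (1,7)→{6,7,8}; (3,2)→{1,2,3}; (4,5)→{3,5,7}; (6,1)→{1,5}; (8,6)→{6}. Safe: 4. Place at column 4.
Row 5: attacked by (1,7)→{3,7}; (2,4)→{1,4,7}; (3,2)→{2,4}; (4,5)→{4,5,6}; (6,1)→{1,2}; (8,6)→{3,6}. Safe: 8. Place at column 8.
Row 7: attacked by (1,7)→{1,7}; (2,4)→{4}; (3,2)→{2,6}; (4,5)→{2,5,8}; (5,8)→{6,8}; (6,1)→{1,2}; (8,6)→{5,6,7}. Safe: 3. Place at column 3.
Columns [7, 4, 2, 5, 8, 1, 3, 6], r−c [-6, -2, 1, -1, -3, 5, 4, 2], r+c [8, 6, 5, 9, 13, 7, 10, 14] are all distinct, so no two queens attack.

(1,7) (2,4) (3,2) (4,5) (5,8) (6,1) (7,3) (8,6)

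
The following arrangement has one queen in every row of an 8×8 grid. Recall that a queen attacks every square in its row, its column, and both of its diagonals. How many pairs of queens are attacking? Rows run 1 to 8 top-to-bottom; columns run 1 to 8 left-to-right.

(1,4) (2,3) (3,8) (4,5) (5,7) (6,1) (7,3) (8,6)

Same column: (2,3)–(7,3) (column 3).
Same diagonal: (1,4)–(2,3) (|1−2| = |4−3| = 1); (2,3)–(4,5) (|2−4| = |3−5| = 2).
Total attacking pairs: 3.

3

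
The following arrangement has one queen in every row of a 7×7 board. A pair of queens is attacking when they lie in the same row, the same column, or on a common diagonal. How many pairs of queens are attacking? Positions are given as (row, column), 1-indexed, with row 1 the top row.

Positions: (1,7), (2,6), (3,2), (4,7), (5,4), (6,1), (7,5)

3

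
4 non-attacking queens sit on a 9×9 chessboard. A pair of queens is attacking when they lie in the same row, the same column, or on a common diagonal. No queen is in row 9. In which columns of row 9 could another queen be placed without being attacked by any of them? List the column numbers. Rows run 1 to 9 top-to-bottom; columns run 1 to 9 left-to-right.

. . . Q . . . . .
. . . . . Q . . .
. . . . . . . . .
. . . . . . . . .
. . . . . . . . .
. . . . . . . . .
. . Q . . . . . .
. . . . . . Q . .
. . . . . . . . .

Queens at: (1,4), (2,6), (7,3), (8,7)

columns 2, 9

(1,4) attacks row 9 at column 4.
(2,6) attacks row 9 at column 6.
(7,3) attacks row 9 at column 3 and diagonals 1, 5.
(8,7) attacks row 9 at column 7 and diagonals 6, 8.
Attacked columns: {1, 3, 4, 5, 6, 7, 8}. Safe: {2, 9}.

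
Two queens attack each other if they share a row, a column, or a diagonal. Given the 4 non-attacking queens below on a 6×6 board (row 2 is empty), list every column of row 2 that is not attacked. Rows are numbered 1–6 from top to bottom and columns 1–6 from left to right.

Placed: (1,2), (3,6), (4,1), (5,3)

columns 4

(1,2) attacks row 2 at column 2 and diagonals 1, 3.
(3,6) attacks row 2 at column 6 and diagonals 5.
(4,1) attacks row 2 at column 1 and diagonals 3.
(5,3) attacks row 2 at column 3 and diagonals 6.
Attacked columns: {1, 2, 3, 5, 6}. Safe: {4}.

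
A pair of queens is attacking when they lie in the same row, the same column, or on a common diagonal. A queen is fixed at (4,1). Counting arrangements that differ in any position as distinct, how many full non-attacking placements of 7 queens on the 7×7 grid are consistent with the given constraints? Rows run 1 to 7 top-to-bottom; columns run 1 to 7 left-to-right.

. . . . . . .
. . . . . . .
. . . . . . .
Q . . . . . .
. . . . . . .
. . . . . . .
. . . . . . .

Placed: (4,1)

6

Branch on row 1: col 2 → 2; col 3 → 1; col 5 → 0; col 6 → 2; col 7 → 1.
Sum: 2 + 1 + 0 + 2 + 1 = 6.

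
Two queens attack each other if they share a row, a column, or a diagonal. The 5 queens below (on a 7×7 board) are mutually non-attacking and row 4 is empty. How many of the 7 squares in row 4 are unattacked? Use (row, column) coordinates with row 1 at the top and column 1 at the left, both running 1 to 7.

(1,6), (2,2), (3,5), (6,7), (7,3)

(1,6) attacks row 4 at column 6 and diagonals 3.
(2,2) attacks row 4 at column 2 and diagonals 4.
(3,5) attacks row 4 at column 5 and diagonals 4, 6.
(6,7) attacks row 4 at column 7 and diagonals 5.
(7,3) attacks row 4 at column 3 and diagonals 6.
Attacked columns: {2, 3, 4, 5, 6, 7}. Safe: {1}.

1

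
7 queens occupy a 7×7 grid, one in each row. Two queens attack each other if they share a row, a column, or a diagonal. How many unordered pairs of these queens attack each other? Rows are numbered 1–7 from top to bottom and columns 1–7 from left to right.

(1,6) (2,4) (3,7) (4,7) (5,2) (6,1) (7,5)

Same column: (3,7)–(4,7) (column 7).
Same diagonal: (1,6)–(5,2) (|1−5| = |6−2| = 4); (1,6)–(6,1) (|1−6| = |6−1| = 5); (5,2)–(6,1) (|5−6| = |2−1| = 1).
Total attacking pairs: 4.

4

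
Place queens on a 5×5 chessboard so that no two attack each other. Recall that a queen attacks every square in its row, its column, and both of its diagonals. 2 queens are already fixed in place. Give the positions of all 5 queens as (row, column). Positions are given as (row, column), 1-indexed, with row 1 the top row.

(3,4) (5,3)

Row 1: attacked by (3,4)→{2,4}; (5,3)→{3}. Safe: 1, 5. Place at column 5.
Row 2: attacked by (1,5)→{4,5}; (3,4)→{3,4,5}; (5,3)→{3}. Safe: 1, 2. Place at column 2.
Row 4: attacked by (1,5)→{2,5}; (2,2)→{2,4}; (3,4)→{3,4,5}; (5,3)→{2,3,4}. Safe: 1. Place at column 1.
Columns [5, 2, 4, 1, 3], r−c [-4, 0, -1, 3, 2], r+c [6, 4, 7, 5, 8] are all distinct, so no two queens attack.

(1,5) (2,2) (3,4) (4,1) (5,3)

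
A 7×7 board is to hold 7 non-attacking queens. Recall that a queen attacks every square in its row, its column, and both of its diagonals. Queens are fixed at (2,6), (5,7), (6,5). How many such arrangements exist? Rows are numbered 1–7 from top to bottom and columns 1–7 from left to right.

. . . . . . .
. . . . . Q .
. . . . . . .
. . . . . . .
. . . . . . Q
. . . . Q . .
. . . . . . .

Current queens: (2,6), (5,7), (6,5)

1

Branch on row 1: col 1 → 1; col 2 → 0; col 4 → 0.
Sum: 1 + 0 + 0 = 1.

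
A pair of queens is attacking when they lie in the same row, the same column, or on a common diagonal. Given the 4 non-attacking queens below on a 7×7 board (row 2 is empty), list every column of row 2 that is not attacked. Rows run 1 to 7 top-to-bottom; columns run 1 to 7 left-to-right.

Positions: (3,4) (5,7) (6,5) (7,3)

columns 2, 6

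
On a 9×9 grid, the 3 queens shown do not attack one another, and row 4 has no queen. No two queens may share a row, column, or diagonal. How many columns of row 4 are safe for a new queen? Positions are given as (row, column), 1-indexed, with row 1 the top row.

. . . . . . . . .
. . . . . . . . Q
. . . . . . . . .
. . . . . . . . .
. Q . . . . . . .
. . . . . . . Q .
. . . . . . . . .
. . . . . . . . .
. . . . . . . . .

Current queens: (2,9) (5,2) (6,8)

2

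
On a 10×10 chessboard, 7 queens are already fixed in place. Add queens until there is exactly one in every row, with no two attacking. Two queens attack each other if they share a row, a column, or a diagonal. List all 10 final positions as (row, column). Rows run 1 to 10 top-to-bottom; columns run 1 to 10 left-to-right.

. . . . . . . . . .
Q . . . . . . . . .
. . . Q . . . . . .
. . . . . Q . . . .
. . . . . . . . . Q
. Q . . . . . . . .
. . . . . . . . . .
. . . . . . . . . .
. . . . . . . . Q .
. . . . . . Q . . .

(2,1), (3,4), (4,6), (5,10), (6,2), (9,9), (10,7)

Row 1: attacked by (2,1)→{1,2}; (3,4)→{2,4,6}; (4,6)→{3,6,9}; (5,10)→{6,10}; (6,2)→{2,7}; (9,9)→{1,9}; (10,7)→{7}. Safe: 5, 8. Place at column 8.
Row 7: attacked by (1,8)→{2,8}; (2,1)→{1,6}; (3,4)→{4,8}; (4,6)→{3,6,9}; (5,10)→{8,10}; (6,2)→{1,2,3}; (9,9)→{7,9}; (10,7)→{4,7,10}. Safe: 5. Place at column 5.
Row 8: attacked by (1,8)→{1,8}; (2,1)→{1,7}; (3,4)→{4,9}; (4,6)→{2,6,10}; (5,10)→{7,10}; (6,2)→{2,4}; (7,5)→{4,5,6}; (9,9)→{8,9,10}; (10,7)→{5,7,9}. Safe: 3. Place at column 3.
Columns [8, 1, 4, 6, 10, 2, 5, 3, 9, 7], r−c [-7, 1, -1, -2, -5, 4, 2, 5, 0, 3], r+c [9, 3, 7, 10, 15, 8, 12, 11, 18, 17] are all distinct, so no two queens attack.

(1,8) (2,1) (3,4) (4,6) (5,10) (6,2) (7,5) (8,3) (9,9) (10,7)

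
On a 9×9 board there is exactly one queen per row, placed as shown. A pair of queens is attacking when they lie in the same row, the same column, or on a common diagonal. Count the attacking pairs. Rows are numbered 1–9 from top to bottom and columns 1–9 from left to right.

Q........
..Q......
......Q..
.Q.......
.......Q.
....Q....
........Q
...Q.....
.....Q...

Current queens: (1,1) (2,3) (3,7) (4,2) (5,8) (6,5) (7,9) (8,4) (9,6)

All columns are distinct and no two queens satisfy |Δrow| = |Δcol|, so no pair attacks.

0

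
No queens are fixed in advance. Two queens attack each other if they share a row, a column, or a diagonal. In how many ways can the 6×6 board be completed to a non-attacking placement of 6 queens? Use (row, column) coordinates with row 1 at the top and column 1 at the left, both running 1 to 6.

Branch on row 1: col 1 → 0; col 2 → 1; col 3 → 1; col 4 → 1; col 5 → 1; col 6 → 0.
Sum: 0 + 1 + 1 + 1 + 1 + 0 = 4.
(This is the classic 6-queens count.)

4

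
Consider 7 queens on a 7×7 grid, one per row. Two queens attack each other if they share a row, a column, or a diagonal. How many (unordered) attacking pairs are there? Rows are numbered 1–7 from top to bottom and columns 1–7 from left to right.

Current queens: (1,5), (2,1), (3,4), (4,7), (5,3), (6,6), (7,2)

0

All columns are distinct and no two queens satisfy |Δrow| = |Δcol|, so no pair attacks.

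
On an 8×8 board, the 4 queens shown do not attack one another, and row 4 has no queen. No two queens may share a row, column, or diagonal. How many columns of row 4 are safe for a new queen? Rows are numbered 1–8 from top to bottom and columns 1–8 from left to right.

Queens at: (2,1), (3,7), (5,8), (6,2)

1

(2,1) attacks row 4 at column 1 and diagonals 3.
(3,7) attacks row 4 at column 7 and diagonals 6, 8.
(5,8) attacks row 4 at column 8 and diagonals 7.
(6,2) attacks row 4 at column 2 and diagonals 4.
Attacked columns: {1, 2, 3, 4, 6, 7, 8}. Safe: {5}.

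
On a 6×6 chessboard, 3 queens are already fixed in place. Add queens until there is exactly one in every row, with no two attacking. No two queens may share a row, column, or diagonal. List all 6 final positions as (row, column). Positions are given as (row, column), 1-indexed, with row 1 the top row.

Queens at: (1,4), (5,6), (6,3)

Row 2: attacked by (1,4)→{3,4,5}; (5,6)→{3,6}; (6,3)→{3}. Safe: 1, 2. Place at column 1.
Row 3: attacked by (1,4)→{2,4,6}; (2,1)→{1,2}; (5,6)→{4,6}; (6,3)→{3,6}. Safe: 5. Place at column 5.
Row 4: attacked by (1,4)→{1,4}; (2,1)→{1,3}; (3,5)→{4,5,6}; (5,6)→{5,6}; (6,3)→{1,3,5}. Safe: 2. Place at column 2.
Columns [4, 1, 5, 2, 6, 3], r−c [-3, 1, -2, 2, -1, 3], r+c [5, 3, 8, 6, 11, 9] are all distinct, so no two queens attack.

(1,4) (2,1) (3,5) (4,2) (5,6) (6,3)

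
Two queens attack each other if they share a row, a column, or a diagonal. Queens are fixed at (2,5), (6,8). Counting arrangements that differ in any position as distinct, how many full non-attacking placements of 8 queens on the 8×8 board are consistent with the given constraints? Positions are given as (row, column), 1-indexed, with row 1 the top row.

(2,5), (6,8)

3

Branch on row 1: col 1 → 0; col 2 → 2; col 7 → 1.
Sum: 0 + 2 + 1 = 3.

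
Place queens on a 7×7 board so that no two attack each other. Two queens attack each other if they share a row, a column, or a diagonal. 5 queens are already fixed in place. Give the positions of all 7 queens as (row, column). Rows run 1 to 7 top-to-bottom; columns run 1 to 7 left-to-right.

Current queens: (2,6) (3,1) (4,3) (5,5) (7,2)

Row 1: attacked by (2,6)→{5,6,7}; (3,1)→{1,3}; (4,3)→{3,6}; (5,5)→{1,5}; (7,2)→{2}. Safe: 4. Place at column 4.
Row 6: attacked by (1,4)→{4}; (2,6)→{2,6}; (3,1)→{1,4}; (4,3)→{1,3,5}; (5,5)→{4,5,6}; (7,2)→{1,2,3}. Safe: 7. Place at column 7.
Columns [4, 6, 1, 3, 5, 7, 2], r−c [-3, -4, 2, 1, 0, -1, 5], r+c [5, 8, 4, 7, 10, 13, 9] are all distinct, so no two queens attack.

(1,4) (2,6) (3,1) (4,3) (5,5) (6,7) (7,2)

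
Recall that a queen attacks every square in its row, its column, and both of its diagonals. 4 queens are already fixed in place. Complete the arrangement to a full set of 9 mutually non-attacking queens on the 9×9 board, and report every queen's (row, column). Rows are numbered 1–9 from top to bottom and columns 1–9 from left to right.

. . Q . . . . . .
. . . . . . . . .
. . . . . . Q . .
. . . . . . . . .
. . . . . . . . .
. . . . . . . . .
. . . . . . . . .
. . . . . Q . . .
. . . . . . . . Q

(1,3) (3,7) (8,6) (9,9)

(1,3) (2,5) (3,7) (4,1) (5,4) (6,2) (7,8) (8,6) (9,9)

Row 2: attacked by (1,3)→{2,3,4}; (3,7)→{6,7,8}; (8,6)→{6}; (9,9)→{2,9}. Safe: 1, 5. Place at column 5.
Row 4: attacked by (1,3)→{3,6}; (2,5)→{3,5,7}; (3,7)→{6,7,8}; (8,6)→{2,6}; (9,9)→{4,9}. Safe: 1. Place at column 1.
Row 5: attacked by (1,3)→{3,7}; (2,5)→{2,5,8}; (3,7)→{5,7,9}; (4,1)→{1,2}; (8,6)→{3,6,9}; (9,9)→{5,9}. Safe: 4. Place at column 4.
Row 6: attacked by (1,3)→{3,8}; (2,5)→{1,5,9}; (3,7)→{4,7}; (4,1)→{1,3}; (5,4)→{3,4,5}; (8,6)→{4,6,8}; (9,9)→{6,9}. Safe: 2. Place at column 2.
Row 7: attacked by (1,3)→{3,9}; (2,5)→{5}; (3,7)→{3,7}; (4,1)→{1,4}; (5,4)→{2,4,6}; (6,2)→{1,2,3}; (8,6)→{5,6,7}; (9,9)→{7,9}. Safe: 8. Place at column 8.
Columns [3, 5, 7, 1, 4, 2, 8, 6, 9], r−c [-2, -3, -4, 3, 1, 4, -1, 2, 0], r+c [4, 7, 10, 5, 9, 8, 15, 14, 18] are all distinct, so no two queens attack.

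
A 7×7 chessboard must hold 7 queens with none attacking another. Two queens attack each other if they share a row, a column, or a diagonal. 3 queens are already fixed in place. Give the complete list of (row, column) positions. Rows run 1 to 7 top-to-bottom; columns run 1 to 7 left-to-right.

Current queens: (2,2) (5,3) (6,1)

(1,4) (2,2) (3,7) (4,5) (5,3) (6,1) (7,6)

Row 1: attacked by (2,2)→{1,2,3}; (5,3)→{3,7}; (6,1)→{1,6}. Safe: 4, 5. Place at column 4.
Row 3: attacked by (1,4)→{2,4,6}; (2,2)→{1,2,3}; (5,3)→{1,3,5}; (6,1)→{1,4}. Safe: 7. Place at column 7.
Row 4: attacked by (1,4)→{1,4,7}; (2,2)→{2,4}; (3,7)→{6,7}; (5,3)→{2,3,4}; (6,1)→{1,3}. Safe: 5. Place at column 5.
Row 7: attacked by (1,4)→{4}; (2,2)→{2,7}; (3,7)→{3,7}; (4,5)→{2,5}; (5,3)→{1,3,5}; (6,1)→{1,2}. Safe: 6. Place at column 6.
Columns [4, 2, 7, 5, 3, 1, 6], r−c [-3, 0, -4, -1, 2, 5, 1], r+c [5, 4, 10, 9, 8, 7, 13] are all distinct, so no two queens attack.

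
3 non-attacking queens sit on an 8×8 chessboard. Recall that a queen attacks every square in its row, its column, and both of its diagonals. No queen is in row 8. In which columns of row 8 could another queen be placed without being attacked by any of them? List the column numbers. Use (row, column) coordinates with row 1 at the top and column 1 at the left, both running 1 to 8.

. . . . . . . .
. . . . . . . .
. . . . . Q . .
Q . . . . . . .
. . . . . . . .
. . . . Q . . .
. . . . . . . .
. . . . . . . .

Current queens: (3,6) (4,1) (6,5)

(3,6) attacks row 8 at column 6 and diagonals 1.
(4,1) attacks row 8 at column 1 and diagonals 5.
(6,5) attacks row 8 at column 5 and diagonals 3, 7.
Attacked columns: {1, 3, 5, 6, 7}. Safe: {2, 4, 8}.

columns 2, 4, 8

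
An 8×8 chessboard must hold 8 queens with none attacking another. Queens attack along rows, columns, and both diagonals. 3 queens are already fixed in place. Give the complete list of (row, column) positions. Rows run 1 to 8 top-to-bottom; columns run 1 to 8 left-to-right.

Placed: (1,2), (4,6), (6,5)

(1,2) (2,7) (3,3) (4,6) (5,8) (6,5) (7,1) (8,4)

Row 2: attacked by (1,2)→{1,2,3}; (4,6)→{4,6,8}; (6,5)→{1,5}. Safe: 7. Place at column 7.
Row 3: attacked by (1,2)→{2,4}; (2,7)→{6,7,8}; (4,6)→{5,6,7}; (6,5)→{2,5,8}. Safe: 1, 3. Place at column 3.
Row 5: attacked by (1,2)→{2,6}; (2,7)→{4,7}; (3,3)→{1,3,5}; (4,6)→{5,6,7}; (6,5)→{4,5,6}. Safe: 8. Place at column 8.
Row 7: attacked by (1,2)→{2,8}; (2,7)→{2,7}; (3,3)→{3,7}; (4,6)→{3,6}; (5,8)→{6,8}; (6,5)→{4,5,6}. Safe: 1. Place at column 1.
Row 8: attacked by (1,2)→{2}; (2,7)→{1,7}; (3,3)→{3,8}; (4,6)→{2,6}; (5,8)→{5,8}; (6,5)→{3,5,7}; (7,1)→{1,2}. Safe: 4. Place at column 4.
Columns [2, 7, 3, 6, 8, 5, 1, 4], r−c [-1, -5, 0, -2, -3, 1, 6, 4], r+c [3, 9, 6, 10, 13, 11, 8, 12] are all distinct, so no two queens attack.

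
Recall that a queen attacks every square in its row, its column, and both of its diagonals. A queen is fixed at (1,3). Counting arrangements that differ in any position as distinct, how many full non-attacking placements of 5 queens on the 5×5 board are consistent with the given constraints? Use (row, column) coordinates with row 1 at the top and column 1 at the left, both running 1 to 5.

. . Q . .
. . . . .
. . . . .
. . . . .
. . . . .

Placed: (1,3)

Branch on row 2: col 1 → 1; col 5 → 1.
Sum: 1 + 1 = 2.

2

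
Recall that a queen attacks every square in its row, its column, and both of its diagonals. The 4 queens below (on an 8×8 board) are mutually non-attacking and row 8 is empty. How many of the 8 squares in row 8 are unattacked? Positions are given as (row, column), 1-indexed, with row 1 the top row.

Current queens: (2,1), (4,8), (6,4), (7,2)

1

(2,1) attacks row 8 at column 1 and diagonals 7.
(4,8) attacks row 8 at column 8 and diagonals 4.
(6,4) attacks row 8 at column 4 and diagonals 2, 6.
(7,2) attacks row 8 at column 2 and diagonals 1, 3.
Attacked columns: {1, 2, 3, 4, 6, 7, 8}. Safe: {5}.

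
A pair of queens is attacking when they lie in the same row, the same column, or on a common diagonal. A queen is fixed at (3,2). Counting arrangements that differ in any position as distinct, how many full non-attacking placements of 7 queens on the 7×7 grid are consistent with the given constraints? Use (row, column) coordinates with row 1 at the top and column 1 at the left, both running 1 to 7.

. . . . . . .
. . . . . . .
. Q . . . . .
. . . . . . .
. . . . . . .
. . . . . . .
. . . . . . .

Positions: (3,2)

6

Branch on row 1: col 1 → 1; col 3 → 2; col 5 → 2; col 6 → 1; col 7 → 0.
Sum: 1 + 2 + 2 + 1 + 0 = 6.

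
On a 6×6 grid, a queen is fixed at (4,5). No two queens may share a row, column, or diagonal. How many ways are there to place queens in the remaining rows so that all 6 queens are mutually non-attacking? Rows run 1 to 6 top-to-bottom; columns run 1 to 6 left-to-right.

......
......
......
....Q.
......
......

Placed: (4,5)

1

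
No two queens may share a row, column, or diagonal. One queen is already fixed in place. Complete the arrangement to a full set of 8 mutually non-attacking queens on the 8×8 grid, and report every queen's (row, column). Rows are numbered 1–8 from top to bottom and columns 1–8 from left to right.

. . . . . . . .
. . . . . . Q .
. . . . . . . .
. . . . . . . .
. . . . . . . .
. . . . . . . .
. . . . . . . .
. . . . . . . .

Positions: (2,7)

Row 1: attacked by (2,7)→{6,7,8}. Safe: 1, 2, 3, 4, 5. Place at column 1.
Row 3: attacked by (1,1)→{1,3}; (2,7)→{6,7,8}. Safe: 2, 4, 5. Place at column 4.
Row 4: attacked by (1,1)→{1,4}; (2,7)→{5,7}; (3,4)→{3,4,5}. Safe: 2, 6, 8. Place at column 6.
Row 5: attacked by (1,1)→{1,5}; (2,7)→{4,7}; (3,4)→{2,4,6}; (4,6)→{5,6,7}. Safe: 3, 8. Place at column 8.
Row 6: attacked by (1,1)→{1,6}; (2,7)→{3,7}; (3,4)→{1,4,7}; (4,6)→{4,6,8}; (5,8)→{7,8}. Safe: 2, 5. Place at column 2.
Row 7: attacked by (1,1)→{1,7}; (2,7)→{2,7}; (3,4)→{4,8}; (4,6)→{3,6}; (5,8)→{6,8}; (6,2)→{1,2,3}. Safe: 5. Place at column 5.
Row 8: attacked by (1,1)→{1,8}; (2,7)→{1,7}; (3,4)→{4}; (4,6)→{2,6}; (5,8)→{5,8}; (6,2)→{2,4}; (7,5)→{4,5,6}. Safe: 3. Place at column 3.
Columns [1, 7, 4, 6, 8, 2, 5, 3], r−c [0, -5, -1, -2, -3, 4, 2, 5], r+c [2, 9, 7, 10, 13, 8, 12, 11] are all distinct, so no two queens attack.

(1,1) (2,7) (3,4) (4,6) (5,8) (6,2) (7,5) (8,3)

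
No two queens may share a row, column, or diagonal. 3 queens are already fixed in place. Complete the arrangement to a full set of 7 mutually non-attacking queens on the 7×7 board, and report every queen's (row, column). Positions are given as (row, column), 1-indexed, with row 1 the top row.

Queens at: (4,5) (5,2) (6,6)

(1,7) (2,4) (3,1) (4,5) (5,2) (6,6) (7,3)

Row 1: attacked by (4,5)→{2,5}; (5,2)→{2,6}; (6,6)→{1,6}. Safe: 3, 4, 7. Place at column 7.
Row 2: attacked by (1,7)→{6,7}; (4,5)→{3,5,7}; (5,2)→{2,5}; (6,6)→{2,6}. Safe: 1, 4. Place at column 4.
Row 3: attacked by (1,7)→{5,7}; (2,4)→{3,4,5}; (4,5)→{4,5,6}; (5,2)→{2,4}; (6,6)→{3,6}. Safe: 1. Place at column 1.
Row 7: attacked by (1,7)→{1,7}; (2,4)→{4}; (3,1)→{1,5}; (4,5)→{2,5}; (5,2)→{2,4}; (6,6)→{5,6,7}. Safe: 3. Place at column 3.
Columns [7, 4, 1, 5, 2, 6, 3], r−c [-6, -2, 2, -1, 3, 0, 4], r+c [8, 6, 4, 9, 7, 12, 10] are all distinct, so no two queens attack.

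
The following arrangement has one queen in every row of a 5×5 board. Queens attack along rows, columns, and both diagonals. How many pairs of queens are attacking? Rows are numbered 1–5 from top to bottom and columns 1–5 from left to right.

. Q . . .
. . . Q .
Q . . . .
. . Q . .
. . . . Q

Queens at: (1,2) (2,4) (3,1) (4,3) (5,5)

All columns are distinct and no two queens satisfy |Δrow| = |Δcol|, so no pair attacks.

0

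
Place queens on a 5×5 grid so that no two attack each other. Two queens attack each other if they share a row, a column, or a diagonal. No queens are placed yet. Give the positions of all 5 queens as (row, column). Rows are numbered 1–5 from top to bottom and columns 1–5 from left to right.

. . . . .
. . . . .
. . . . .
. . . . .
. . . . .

Row 1: Safe: 1, 2, 3, 4, 5. Place at column 5.
Row 2: attacked by (1,5)→{4,5}. Safe: 1, 2, 3. Place at column 2.
Row 3: attacked by (1,5)→{3,5}; (2,2)→{1,2,3}. Safe: 4. Place at column 4.
Row 4: attacked by (1,5)→{2,5}; (2,2)→{2,4}; (3,4)→{3,4,5}. Safe: 1. Place at column 1.
Row 5: attacked by (1,5)→{1,5}; (2,2)→{2,5}; (3,4)→{2,4}; (4,1)→{1,2}. Safe: 3. Place at column 3.
Columns [5, 2, 4, 1, 3], r−c [-4, 0, -1, 3, 2], r+c [6, 4, 7, 5, 8] are all distinct, so no two queens attack.

(1,5) (2,2) (3,4) (4,1) (5,3)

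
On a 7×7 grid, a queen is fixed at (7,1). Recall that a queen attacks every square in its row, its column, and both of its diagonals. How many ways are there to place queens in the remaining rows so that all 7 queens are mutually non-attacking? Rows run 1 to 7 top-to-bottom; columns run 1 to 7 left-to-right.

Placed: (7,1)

Branch on row 1: col 2 → 0; col 3 → 1; col 4 → 1; col 5 → 1; col 6 → 1.
Sum: 0 + 1 + 1 + 1 + 1 = 4.

4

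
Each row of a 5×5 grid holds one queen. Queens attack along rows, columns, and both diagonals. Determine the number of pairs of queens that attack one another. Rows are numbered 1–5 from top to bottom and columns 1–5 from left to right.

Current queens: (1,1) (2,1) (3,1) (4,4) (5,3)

Same column: (1,1)–(2,1) (column 1); (1,1)–(3,1) (column 1); (2,1)–(3,1) (column 1).
Same diagonal: (1,1)–(4,4) (|1−4| = |1−4| = 3); (3,1)–(5,3) (|3−5| = |1−3| = 2); (4,4)–(5,3) (|4−5| = |4−3| = 1).
Total attacking pairs: 6.

6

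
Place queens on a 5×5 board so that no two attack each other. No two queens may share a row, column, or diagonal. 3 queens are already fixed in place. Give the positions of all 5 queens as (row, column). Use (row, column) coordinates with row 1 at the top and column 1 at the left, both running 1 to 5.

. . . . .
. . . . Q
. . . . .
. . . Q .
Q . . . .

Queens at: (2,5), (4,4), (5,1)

Row 1: attacked by (2,5)→{4,5}; (4,4)→{1,4}; (5,1)→{1,5}. Safe: 2, 3. Place at column 3.
Row 3: attacked by (1,3)→{1,3,5}; (2,5)→{4,5}; (4,4)→{3,4,5}; (5,1)→{1,3}. Safe: 2. Place at column 2.
Columns [3, 5, 2, 4, 1], r−c [-2, -3, 1, 0, 4], r+c [4, 7, 5, 8, 6] are all distinct, so no two queens attack.

(1,3) (2,5) (3,2) (4,4) (5,1)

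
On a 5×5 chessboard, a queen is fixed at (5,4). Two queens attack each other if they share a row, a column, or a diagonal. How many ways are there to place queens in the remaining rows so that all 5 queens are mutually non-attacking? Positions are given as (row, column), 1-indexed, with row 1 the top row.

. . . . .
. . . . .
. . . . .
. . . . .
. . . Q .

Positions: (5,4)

Branch on row 1: col 1 → 1; col 2 → 1; col 3 → 0; col 5 → 0.
Sum: 1 + 1 + 0 + 0 = 2.

2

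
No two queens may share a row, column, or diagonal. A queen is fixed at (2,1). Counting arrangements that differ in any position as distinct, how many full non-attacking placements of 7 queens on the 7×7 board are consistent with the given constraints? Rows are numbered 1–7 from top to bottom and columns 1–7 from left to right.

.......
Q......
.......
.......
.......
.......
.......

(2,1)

Branch on row 1: col 3 → 2; col 4 → 2; col 5 → 2; col 6 → 1; col 7 → 0.
Sum: 2 + 2 + 2 + 1 + 0 = 7.

7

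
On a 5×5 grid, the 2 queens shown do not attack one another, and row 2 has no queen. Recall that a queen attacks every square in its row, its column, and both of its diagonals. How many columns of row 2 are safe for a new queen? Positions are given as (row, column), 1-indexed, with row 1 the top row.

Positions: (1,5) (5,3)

(1,5) attacks row 2 at column 5 and diagonals 4.
(5,3) attacks row 2 at column 3.
Attacked columns: {3, 4, 5}. Safe: {1, 2}.

2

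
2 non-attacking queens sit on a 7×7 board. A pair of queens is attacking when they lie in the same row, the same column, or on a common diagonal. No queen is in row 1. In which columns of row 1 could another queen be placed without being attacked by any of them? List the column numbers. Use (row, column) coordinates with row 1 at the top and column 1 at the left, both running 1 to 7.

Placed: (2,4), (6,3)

columns 1, 2, 6, 7

(2,4) attacks row 1 at column 4 and diagonals 3, 5.
(6,3) attacks row 1 at column 3.
Attacked columns: {3, 4, 5}. Safe: {1, 2, 6, 7}.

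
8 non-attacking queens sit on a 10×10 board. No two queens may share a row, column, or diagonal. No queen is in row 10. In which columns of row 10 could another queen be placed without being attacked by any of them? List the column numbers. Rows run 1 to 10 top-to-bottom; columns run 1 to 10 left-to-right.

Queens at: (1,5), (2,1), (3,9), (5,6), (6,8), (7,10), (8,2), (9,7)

columns 3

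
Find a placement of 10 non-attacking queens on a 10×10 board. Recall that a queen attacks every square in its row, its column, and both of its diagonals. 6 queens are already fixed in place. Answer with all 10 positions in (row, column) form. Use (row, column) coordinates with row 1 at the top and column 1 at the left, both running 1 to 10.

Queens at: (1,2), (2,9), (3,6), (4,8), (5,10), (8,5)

Row 6: attacked by (1,2)→{2,7}; (2,9)→{5,9}; (3,6)→{3,6,9}; (4,8)→{6,8,10}; (5,10)→{9,10}; (8,5)→{3,5,7}. Safe: 1, 4. Place at column 1.
Row 7: attacked by (1,2)→{2,8}; (2,9)→{4,9}; (3,6)→{2,6,10}; (4,8)→{5,8}; (5,10)→{8,10}; (6,1)→{1,2}; (8,5)→{4,5,6}. Safe: 3, 7. Place at column 3.
Row 9: attacked by (1,2)→{2,10}; (2,9)→{2,9}; (3,6)→{6}; (4,8)→{3,8}; (5,10)→{6,10}; (6,1)→{1,4}; (7,3)→{1,3,5}; (8,5)→{4,5,6}. Safe: 7. Place at column 7.
Row 10: attacked by (1,2)→{2}; (2,9)→{1,9}; (3,6)→{6}; (4,8)→{2,8}; (5,10)→{5,10}; (6,1)→{1,5}; (7,3)→{3,6}; (8,5)→{3,5,7}; (9,7)→{6,7,8}. Safe: 4. Place at column 4.
Columns [2, 9, 6, 8, 10, 1, 3, 5, 7, 4], r−c [-1, -7, -3, -4, -5, 5, 4, 3, 2, 6], r+c [3, 11, 9, 12, 15, 7, 10, 13, 16, 14] are all distinct, so no two queens attack.

(1,2) (2,9) (3,6) (4,8) (5,10) (6,1) (7,3) (8,5) (9,7) (10,4)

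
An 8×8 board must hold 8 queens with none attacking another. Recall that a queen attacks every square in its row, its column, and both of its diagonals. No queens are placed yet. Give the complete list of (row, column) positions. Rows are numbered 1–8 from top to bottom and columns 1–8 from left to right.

Row 1: Safe: 1, 2, 3, 4, 5, 6, 7, 8. Place at column 5.
Row 2: attacked by (1,5)→{4,5,6}. Safe: 1, 2, 3, 7, 8. Place at column 7.
Row 3: attacked by (1,5)→{3,5,7}; (2,7)→{6,7,8}. Safe: 1, 2, 4. Place at column 2.
Row 4: attacked by (1,5)→{2,5,8}; (2,7)→{5,7}; (3,2)→{1,2,3}. Safe: 4, 6. Place at column 6.
Row 5: attacked by (1,5)→{1,5}; (2,7)→{4,7}; (3,2)→{2,4}; (4,6)→{5,6,7}. Safe: 3, 8. Place at column 3.
Row 6: attacked by (1,5)→{5}; (2,7)→{3,7}; (3,2)→{2,5}; (4,6)→{4,6,8}; (5,3)→{2,3,4}. Safe: 1. Place at column 1.
Row 7: attacked by (1,5)→{5}; (2,7)→{2,7}; (3,2)→{2,6}; (4,6)→{3,6}; (5,3)→{1,3,5}; (6,1)→{1,2}. Safe: 4, 8. Place at column 8.
Row 8: attacked by (1,5)→{5}; (2,7)→{1,7}; (3,2)→{2,7}; (4,6)→{2,6}; (5,3)→{3,6}; (6,1)→{1,3}; (7,8)→{7,8}. Safe: 4. Place at column 4.
Columns [5, 7, 2, 6, 3, 1, 8, 4], r−c [-4, -5, 1, -2, 2, 5, -1, 4], r+c [6, 9, 5, 10, 8, 7, 15, 12] are all distinct, so no two queens attack.

(1,5) (2,7) (3,2) (4,6) (5,3) (6,1) (7,8) (8,4)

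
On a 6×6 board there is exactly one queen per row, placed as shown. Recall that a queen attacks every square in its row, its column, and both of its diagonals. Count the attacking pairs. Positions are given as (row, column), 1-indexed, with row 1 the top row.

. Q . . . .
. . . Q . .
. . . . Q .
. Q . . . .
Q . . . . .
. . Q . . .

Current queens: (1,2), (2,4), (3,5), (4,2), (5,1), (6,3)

Same column: (1,2)–(4,2) (column 2).
Same diagonal: (2,4)–(3,5) (|2−3| = |4−5| = 1); (2,4)–(4,2) (|2−4| = |4−2| = 2); (2,4)–(5,1) (|2−5| = |4−1| = 3); (4,2)–(5,1) (|4−5| = |2−1| = 1).
Total attacking pairs: 5.

5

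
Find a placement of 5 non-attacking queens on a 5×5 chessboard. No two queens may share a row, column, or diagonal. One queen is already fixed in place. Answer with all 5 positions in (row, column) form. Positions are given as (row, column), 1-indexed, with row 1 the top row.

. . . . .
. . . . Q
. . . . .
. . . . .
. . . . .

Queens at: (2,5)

(1,2) (2,5) (3,3) (4,1) (5,4)

Row 1: attacked by (2,5)→{4,5}. Safe: 1, 2, 3. Place at column 2.
Row 3: attacked by (1,2)→{2,4}; (2,5)→{4,5}. Safe: 1, 3. Place at column 3.
Row 4: attacked by (1,2)→{2,5}; (2,5)→{3,5}; (3,3)→{2,3,4}. Safe: 1. Place at column 1.
Row 5: attacked by (1,2)→{2}; (2,5)→{2,5}; (3,3)→{1,3,5}; (4,1)→{1,2}. Safe: 4. Place at column 4.
Columns [2, 5, 3, 1, 4], r−c [-1, -3, 0, 3, 1], r+c [3, 7, 6, 5, 9] are all distinct, so no two queens attack.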